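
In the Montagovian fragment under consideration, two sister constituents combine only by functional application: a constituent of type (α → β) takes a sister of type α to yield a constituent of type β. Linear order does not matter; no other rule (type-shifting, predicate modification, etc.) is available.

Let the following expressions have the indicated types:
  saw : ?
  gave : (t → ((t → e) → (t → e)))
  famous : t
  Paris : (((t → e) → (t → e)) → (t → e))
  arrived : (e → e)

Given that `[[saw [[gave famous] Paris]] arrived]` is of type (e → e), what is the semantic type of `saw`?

For [[saw [[gave famous] Paris]] arrived] to have type (e → e) with arrived of type (e → e), [saw [[gave famous] Paris]] must be the function: [saw [[gave famous] Paris]] : ((e → e) → (e → e)).
For [saw [[gave famous] Paris]] to have type ((e → e) → (e → e)) with [[gave famous] Paris] of type (t → e), saw must be the function: saw : ((t → e) → ((e → e) → (e → e))).

((t → e) → ((e → e) → (e → e)))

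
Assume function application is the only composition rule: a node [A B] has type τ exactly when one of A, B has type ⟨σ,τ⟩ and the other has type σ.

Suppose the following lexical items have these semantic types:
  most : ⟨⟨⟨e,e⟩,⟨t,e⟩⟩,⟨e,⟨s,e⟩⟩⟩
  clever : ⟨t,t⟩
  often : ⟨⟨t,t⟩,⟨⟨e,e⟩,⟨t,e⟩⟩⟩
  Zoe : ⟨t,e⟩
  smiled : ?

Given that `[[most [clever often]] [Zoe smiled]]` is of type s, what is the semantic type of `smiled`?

For [[most [clever often]] [Zoe smiled]] to have type s with [most [clever often]] of type ⟨e,⟨s,e⟩⟩, [Zoe smiled] must be the function: [Zoe smiled] : ⟨⟨e,⟨s,e⟩⟩,s⟩.
For [Zoe smiled] to have type ⟨⟨e,⟨s,e⟩⟩,s⟩ with Zoe of type ⟨t,e⟩, smiled must be the function: smiled : ⟨⟨t,e⟩,⟨⟨e,⟨s,e⟩⟩,s⟩⟩.

⟨⟨t,e⟩,⟨⟨e,⟨s,e⟩⟩,s⟩⟩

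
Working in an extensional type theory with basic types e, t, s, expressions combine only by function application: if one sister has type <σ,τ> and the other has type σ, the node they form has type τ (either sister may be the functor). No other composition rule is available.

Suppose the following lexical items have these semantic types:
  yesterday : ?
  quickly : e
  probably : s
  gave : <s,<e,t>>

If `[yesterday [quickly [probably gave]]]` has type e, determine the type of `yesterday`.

<t,e>

[yesterday [quickly [probably gave]]] must have type e. The sister [quickly [probably gave]] has type t; that is not a function onto e, so yesterday must be the functor, of type <t,e>.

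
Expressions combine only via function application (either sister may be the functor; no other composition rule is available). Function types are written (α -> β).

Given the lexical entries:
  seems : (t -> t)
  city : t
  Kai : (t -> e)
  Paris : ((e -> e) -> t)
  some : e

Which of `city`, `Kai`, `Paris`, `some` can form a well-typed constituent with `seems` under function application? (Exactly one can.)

city

city — combines: seems : (t -> t) takes city : t as argument, giving t.
Kai : (t -> e) — neither side's domain matches the other.
Paris : ((e -> e) -> t) — neither side's domain matches the other.
some : e — neither side's domain matches the other.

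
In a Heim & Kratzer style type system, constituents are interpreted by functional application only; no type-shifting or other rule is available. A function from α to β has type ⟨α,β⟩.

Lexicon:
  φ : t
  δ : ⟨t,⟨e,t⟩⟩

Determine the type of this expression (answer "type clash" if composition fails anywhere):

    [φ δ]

[φ δ] — δ of type ⟨t,⟨e,t⟩⟩ combines with φ of type t: type ⟨e,t⟩.

⟨e,t⟩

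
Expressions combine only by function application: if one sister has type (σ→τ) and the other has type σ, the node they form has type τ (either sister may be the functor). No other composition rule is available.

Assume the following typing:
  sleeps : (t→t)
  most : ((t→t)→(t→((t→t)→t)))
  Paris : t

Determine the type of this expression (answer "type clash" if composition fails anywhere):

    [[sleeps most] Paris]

At [sleeps most], most : ((t→t)→(t→((t→t)→t))) takes sleeps : (t→t), giving (t→((t→t)→t)).
At [[sleeps most] Paris], [sleeps most] : (t→((t→t)→t)) takes Paris : t, giving ((t→t)→t).

((t→t)→t)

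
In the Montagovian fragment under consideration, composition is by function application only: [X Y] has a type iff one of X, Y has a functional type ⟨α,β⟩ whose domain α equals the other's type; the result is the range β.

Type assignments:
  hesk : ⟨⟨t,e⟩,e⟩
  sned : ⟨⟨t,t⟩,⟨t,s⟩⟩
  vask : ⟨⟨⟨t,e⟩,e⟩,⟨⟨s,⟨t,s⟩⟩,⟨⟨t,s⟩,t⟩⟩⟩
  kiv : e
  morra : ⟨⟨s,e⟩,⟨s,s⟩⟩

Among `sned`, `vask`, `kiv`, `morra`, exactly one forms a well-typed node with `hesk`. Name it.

vask

sned : ⟨⟨t,t⟩,⟨t,s⟩⟩ — neither side's domain matches the other.
vask — combines: vask : ⟨⟨⟨t,e⟩,e⟩,⟨⟨s,⟨t,s⟩⟩,⟨⟨t,s⟩,t⟩⟩⟩ takes hesk : ⟨⟨t,e⟩,e⟩ as argument, giving ⟨⟨s,⟨t,s⟩⟩,⟨⟨t,s⟩,t⟩⟩.
kiv : e — neither side's domain matches the other.
morra : ⟨⟨s,e⟩,⟨s,s⟩⟩ — neither side's domain matches the other.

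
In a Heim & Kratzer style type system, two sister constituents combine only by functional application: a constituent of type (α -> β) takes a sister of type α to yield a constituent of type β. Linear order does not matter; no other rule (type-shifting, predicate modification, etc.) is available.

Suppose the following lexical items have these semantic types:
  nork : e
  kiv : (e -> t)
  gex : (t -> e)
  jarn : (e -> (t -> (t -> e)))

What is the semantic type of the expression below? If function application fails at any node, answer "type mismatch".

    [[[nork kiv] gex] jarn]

(t -> (t -> e))

At [nork kiv], kiv : (e -> t) takes nork : e, giving t.
At [[nork kiv] gex], gex : (t -> e) takes [nork kiv] : t, giving e.
At [[[nork kiv] gex] jarn], jarn : (e -> (t -> (t -> e))) takes [[nork kiv] gex] : e, giving (t -> (t -> e)).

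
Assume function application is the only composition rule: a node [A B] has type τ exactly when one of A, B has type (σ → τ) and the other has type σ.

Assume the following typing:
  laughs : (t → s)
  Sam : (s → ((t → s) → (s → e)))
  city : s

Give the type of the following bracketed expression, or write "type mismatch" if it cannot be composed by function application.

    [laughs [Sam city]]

(s → e)

[Sam city]: Sam is (s → ((t → s) → (s → e))), city is s; result ((t → s) → (s → e)).
[laughs [Sam city]]: [Sam city] is ((t → s) → (s → e)), laughs is (t → s); result (s → e).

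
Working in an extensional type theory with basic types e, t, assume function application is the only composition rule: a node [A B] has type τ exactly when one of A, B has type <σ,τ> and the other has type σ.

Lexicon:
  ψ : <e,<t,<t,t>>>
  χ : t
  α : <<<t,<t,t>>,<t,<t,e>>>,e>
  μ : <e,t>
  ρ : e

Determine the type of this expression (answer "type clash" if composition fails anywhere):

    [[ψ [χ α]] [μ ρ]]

At [χ α]: neither t nor <<<t,<t,t>>,<t,<t,e>>>,e> can take the other as argument; the node is ill-typed.

type clash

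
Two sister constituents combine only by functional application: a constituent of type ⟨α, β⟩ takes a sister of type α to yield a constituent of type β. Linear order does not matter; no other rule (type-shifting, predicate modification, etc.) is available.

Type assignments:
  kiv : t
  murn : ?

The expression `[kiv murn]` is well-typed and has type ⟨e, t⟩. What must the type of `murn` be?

For [kiv murn] to have type ⟨e, t⟩ with kiv of type t, murn must be the function: murn : ⟨t, ⟨e, t⟩⟩.

⟨t, ⟨e, t⟩⟩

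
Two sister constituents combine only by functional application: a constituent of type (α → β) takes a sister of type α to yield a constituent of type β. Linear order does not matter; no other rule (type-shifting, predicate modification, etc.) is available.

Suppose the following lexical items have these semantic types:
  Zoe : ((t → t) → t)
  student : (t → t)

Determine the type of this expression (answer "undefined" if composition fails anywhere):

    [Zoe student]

t

[Zoe student]: ((t → t) → t) applied to (t → t) yields t.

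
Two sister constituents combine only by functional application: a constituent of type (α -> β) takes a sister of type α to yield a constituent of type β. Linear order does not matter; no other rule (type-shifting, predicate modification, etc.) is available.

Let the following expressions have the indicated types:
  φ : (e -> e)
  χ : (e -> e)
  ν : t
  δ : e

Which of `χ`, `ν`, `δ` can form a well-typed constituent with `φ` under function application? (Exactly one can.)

χ : (e -> e) — no; φ wants e, and χ wants e.
ν : t — no; φ wants e, and ν wants nothing (atomic).
δ — combines: φ : (e -> e) takes δ : e as argument, giving e.

δ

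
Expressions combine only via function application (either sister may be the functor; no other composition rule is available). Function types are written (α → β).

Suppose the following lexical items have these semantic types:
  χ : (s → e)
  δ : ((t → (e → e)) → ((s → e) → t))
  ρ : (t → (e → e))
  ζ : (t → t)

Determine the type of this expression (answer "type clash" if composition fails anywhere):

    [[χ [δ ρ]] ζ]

t

[δ ρ]: δ is ((t → (e → e)) → ((s → e) → t)), ρ is (t → (e → e)); result ((s → e) → t).
[χ [δ ρ]]: [δ ρ] is ((s → e) → t), χ is (s → e); result t.
[[χ [δ ρ]] ζ]: ζ is (t → t), [χ [δ ρ]] is t; result t.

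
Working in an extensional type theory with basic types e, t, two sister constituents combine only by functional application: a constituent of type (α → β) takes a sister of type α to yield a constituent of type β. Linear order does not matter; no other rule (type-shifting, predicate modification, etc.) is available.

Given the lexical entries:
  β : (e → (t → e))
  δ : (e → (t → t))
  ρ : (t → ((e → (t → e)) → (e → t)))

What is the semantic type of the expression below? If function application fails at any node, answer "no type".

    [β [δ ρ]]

[δ ρ]: (e → (t → t)) with (t → ((e → (t → e)) → (e → t))) — neither is a function whose domain matches the other; composition fails here.

no type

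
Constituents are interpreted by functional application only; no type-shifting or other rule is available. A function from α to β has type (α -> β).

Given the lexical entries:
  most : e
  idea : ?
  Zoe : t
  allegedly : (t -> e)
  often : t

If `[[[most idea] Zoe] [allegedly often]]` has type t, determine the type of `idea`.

(e -> (t -> (e -> t)))

At [[[most idea] Zoe] [allegedly often]] (required: t): [allegedly often] is e, which is not a function with range t; hence [[most idea] Zoe] is the functor — type (e -> t).
At [[most idea] Zoe] (required: (e -> t)): Zoe is t, which is not a function with range (e -> t); hence [most idea] is the functor — type (t -> (e -> t)).
At [most idea] (required: (t -> (e -> t))): most is e, which is not a function with range (t -> (e -> t)); hence idea is the functor — type (e -> (t -> (e -> t))).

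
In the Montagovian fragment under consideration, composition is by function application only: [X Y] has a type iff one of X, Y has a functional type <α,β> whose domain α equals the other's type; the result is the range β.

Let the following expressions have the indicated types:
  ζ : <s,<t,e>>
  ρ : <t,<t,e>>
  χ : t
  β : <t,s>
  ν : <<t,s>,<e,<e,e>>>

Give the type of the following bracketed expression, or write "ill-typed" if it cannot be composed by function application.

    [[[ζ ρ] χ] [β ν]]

[ζ ρ]: <s,<t,e>> and <t,<t,e>> cannot combine by function application — type clash.

ill-typed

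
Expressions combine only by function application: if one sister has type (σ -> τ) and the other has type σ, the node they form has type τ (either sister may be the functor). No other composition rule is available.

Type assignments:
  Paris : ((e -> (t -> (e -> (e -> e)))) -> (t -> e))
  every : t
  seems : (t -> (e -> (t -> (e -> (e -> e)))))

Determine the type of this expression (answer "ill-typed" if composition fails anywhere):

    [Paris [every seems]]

(t -> e)

[every seems]: seems is (t -> (e -> (t -> (e -> (e -> e))))), every is t; result (e -> (t -> (e -> (e -> e)))).
[Paris [every seems]]: Paris is ((e -> (t -> (e -> (e -> e)))) -> (t -> e)), [every seems] is (e -> (t -> (e -> (e -> e)))); result (t -> e).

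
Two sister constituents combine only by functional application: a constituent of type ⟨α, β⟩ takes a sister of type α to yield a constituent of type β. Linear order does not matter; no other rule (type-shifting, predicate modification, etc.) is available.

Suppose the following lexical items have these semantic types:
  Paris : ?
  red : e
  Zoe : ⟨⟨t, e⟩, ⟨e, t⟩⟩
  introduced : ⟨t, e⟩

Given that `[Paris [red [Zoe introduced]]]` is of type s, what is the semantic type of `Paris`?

[Paris [red [Zoe introduced]]] must have type s. The sister [red [Zoe introduced]] has type t; that is not a function onto s, so Paris must be the functor, of type ⟨t, s⟩.

⟨t, s⟩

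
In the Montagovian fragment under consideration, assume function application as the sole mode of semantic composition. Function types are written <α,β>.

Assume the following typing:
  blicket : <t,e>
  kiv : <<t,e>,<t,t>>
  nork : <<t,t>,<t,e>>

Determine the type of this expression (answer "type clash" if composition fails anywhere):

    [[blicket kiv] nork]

At [blicket kiv], kiv : <<t,e>,<t,t>> takes blicket : <t,e>, giving <t,t>.
At [[blicket kiv] nork], nork : <<t,t>,<t,e>> takes [blicket kiv] : <t,t>, giving <t,e>.

<t,e>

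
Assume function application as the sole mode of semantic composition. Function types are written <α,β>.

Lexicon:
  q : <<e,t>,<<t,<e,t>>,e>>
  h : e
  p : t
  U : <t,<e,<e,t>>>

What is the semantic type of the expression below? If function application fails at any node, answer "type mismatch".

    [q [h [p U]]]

[p U]: functor U : <t,<e,<e,t>>>, argument p : t; result <e,<e,t>>.
[h [p U]]: functor [p U] : <e,<e,t>>, argument h : e; result <e,t>.
[q [h [p U]]]: functor q : <<e,t>,<<t,<e,t>>,e>>, argument [h [p U]] : <e,t>; result <<t,<e,t>>,e>.

<<t,<e,t>>,e>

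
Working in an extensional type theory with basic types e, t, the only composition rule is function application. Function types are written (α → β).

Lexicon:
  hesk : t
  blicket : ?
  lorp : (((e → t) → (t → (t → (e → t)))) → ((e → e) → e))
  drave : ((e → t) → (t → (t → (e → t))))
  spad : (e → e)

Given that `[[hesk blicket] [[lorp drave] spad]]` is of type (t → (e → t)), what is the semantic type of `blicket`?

At [[hesk blicket] [[lorp drave] spad]] (required: (t → (e → t))): [[lorp drave] spad] is e, which is not a function with range (t → (e → t)); hence [hesk blicket] is the functor — type (e → (t → (e → t))).
At [hesk blicket] (required: (e → (t → (e → t)))): hesk is t, which is not a function with range (e → (t → (e → t))); hence blicket is the functor — type (t → (e → (t → (e → t)))).

(t → (e → (t → (e → t))))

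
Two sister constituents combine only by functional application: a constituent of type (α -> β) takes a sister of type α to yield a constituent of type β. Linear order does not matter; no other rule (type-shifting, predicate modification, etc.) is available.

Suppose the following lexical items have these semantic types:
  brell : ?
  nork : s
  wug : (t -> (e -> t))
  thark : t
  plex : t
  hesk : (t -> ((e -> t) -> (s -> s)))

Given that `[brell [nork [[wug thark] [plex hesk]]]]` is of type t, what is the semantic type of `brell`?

(s -> t)

[brell [nork [[wug thark] [plex hesk]]]] must have type t. The sister [nork [[wug thark] [plex hesk]]] has type s; that is not a function onto t, so brell must be the functor, of type (s -> t).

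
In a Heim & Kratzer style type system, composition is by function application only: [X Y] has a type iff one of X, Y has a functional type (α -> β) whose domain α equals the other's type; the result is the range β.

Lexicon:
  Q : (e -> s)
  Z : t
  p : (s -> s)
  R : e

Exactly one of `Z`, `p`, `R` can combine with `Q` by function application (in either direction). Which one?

R

Z : t — neither side's domain matches the other.
p : (s -> s) — neither side's domain matches the other.
R — combines: Q : (e -> s) takes R : e as argument, giving s.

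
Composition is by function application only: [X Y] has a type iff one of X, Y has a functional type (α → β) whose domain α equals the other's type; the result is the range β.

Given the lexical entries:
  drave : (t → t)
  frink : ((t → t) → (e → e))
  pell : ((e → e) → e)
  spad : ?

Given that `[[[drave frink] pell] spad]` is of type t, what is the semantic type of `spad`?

For [[[drave frink] pell] spad] to have type t with [[drave frink] pell] of type e, spad must be the function: spad : (e → t).

(e → t)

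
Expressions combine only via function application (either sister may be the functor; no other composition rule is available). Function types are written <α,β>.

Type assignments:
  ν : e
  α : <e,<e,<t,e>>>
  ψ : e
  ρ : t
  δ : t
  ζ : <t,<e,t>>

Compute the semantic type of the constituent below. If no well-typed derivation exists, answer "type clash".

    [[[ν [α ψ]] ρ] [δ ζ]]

t

At [α ψ], α : <e,<e,<t,e>>> takes ψ : e, giving <e,<t,e>>.
At [ν [α ψ]], [α ψ] : <e,<t,e>> takes ν : e, giving <t,e>.
At [[ν [α ψ]] ρ], [ν [α ψ]] : <t,e> takes ρ : t, giving e.
At [δ ζ], ζ : <t,<e,t>> takes δ : t, giving <e,t>.
At [[[ν [α ψ]] ρ] [δ ζ]], [δ ζ] : <e,t> takes [[ν [α ψ]] ρ] : e, giving t.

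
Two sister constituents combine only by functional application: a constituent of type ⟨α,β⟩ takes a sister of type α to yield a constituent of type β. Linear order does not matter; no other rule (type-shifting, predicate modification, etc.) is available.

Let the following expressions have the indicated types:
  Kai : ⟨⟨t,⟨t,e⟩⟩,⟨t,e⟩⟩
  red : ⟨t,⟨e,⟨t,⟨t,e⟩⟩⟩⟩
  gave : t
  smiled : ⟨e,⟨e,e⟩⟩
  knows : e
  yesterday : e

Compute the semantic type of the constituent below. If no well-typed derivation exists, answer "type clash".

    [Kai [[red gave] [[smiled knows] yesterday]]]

[red gave] — red of type ⟨t,⟨e,⟨t,⟨t,e⟩⟩⟩⟩ combines with gave of type t: type ⟨e,⟨t,⟨t,e⟩⟩⟩.
[smiled knows] — smiled of type ⟨e,⟨e,e⟩⟩ combines with knows of type e: type ⟨e,e⟩.
[[smiled knows] yesterday] — [smiled knows] of type ⟨e,e⟩ combines with yesterday of type e: type e.
[[red gave] [[smiled knows] yesterday]] — [red gave] of type ⟨e,⟨t,⟨t,e⟩⟩⟩ combines with [[smiled knows] yesterday] of type e: type ⟨t,⟨t,e⟩⟩.
[Kai [[red gave] [[smiled knows] yesterday]]] — Kai of type ⟨⟨t,⟨t,e⟩⟩,⟨t,e⟩⟩ combines with [[red gave] [[smiled knows] yesterday]] of type ⟨t,⟨t,e⟩⟩: type ⟨t,e⟩.

⟨t,e⟩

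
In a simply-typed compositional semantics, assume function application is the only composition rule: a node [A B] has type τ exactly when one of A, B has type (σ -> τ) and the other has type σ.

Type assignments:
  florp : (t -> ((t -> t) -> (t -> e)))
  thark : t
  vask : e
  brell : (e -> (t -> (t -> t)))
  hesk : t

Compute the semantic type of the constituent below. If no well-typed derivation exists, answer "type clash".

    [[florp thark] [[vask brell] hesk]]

(t -> e)

[florp thark] — florp of type (t -> ((t -> t) -> (t -> e))) combines with thark of type t: type ((t -> t) -> (t -> e)).
[vask brell] — brell of type (e -> (t -> (t -> t))) combines with vask of type e: type (t -> (t -> t)).
[[vask brell] hesk] — [vask brell] of type (t -> (t -> t)) combines with hesk of type t: type (t -> t).
[[florp thark] [[vask brell] hesk]] — [florp thark] of type ((t -> t) -> (t -> e)) combines with [[vask brell] hesk] of type (t -> t): type (t -> e).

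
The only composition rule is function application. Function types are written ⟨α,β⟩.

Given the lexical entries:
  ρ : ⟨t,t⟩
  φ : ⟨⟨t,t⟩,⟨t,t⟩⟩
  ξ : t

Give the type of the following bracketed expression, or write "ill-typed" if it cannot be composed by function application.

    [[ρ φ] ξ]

t

[ρ φ] — φ of type ⟨⟨t,t⟩,⟨t,t⟩⟩ combines with ρ of type ⟨t,t⟩: type ⟨t,t⟩.
[[ρ φ] ξ] — [ρ φ] of type ⟨t,t⟩ combines with ξ of type t: type t.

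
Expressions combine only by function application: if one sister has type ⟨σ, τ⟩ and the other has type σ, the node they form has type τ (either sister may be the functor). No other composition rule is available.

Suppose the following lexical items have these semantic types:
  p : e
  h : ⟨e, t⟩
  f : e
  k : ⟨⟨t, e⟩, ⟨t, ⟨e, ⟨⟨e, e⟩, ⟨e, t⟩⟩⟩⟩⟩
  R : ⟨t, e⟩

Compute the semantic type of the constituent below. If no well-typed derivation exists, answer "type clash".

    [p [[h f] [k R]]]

⟨⟨e, e⟩, ⟨e, t⟩⟩

[h f] — h of type ⟨e, t⟩ combines with f of type e: type t.
[k R] — k of type ⟨⟨t, e⟩, ⟨t, ⟨e, ⟨⟨e, e⟩, ⟨e, t⟩⟩⟩⟩⟩ combines with R of type ⟨t, e⟩: type ⟨t, ⟨e, ⟨⟨e, e⟩, ⟨e, t⟩⟩⟩⟩.
[[h f] [k R]] — [k R] of type ⟨t, ⟨e, ⟨⟨e, e⟩, ⟨e, t⟩⟩⟩⟩ combines with [h f] of type t: type ⟨e, ⟨⟨e, e⟩, ⟨e, t⟩⟩⟩.
[p [[h f] [k R]]] — [[h f] [k R]] of type ⟨e, ⟨⟨e, e⟩, ⟨e, t⟩⟩⟩ combines with p of type e: type ⟨⟨e, e⟩, ⟨e, t⟩⟩.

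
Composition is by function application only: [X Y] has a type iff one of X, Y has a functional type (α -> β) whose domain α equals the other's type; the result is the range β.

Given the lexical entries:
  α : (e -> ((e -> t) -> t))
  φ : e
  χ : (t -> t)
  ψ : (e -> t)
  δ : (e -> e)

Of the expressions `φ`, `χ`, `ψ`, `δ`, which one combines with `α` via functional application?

φ

φ — combines: α : (e -> ((e -> t) -> t)) takes φ : e as argument, giving ((e -> t) -> t).
χ : (t -> t) — no; α wants e, and χ wants t.
ψ : (e -> t) — no; α wants e, and ψ wants e.
δ : (e -> e) — no; α wants e, and δ wants e.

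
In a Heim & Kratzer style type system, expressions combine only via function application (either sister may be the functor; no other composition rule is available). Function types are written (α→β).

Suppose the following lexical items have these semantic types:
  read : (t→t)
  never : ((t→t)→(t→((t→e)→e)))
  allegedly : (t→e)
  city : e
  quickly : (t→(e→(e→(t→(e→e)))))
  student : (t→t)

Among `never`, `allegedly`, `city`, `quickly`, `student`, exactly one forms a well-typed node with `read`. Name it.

never

never — combines: never : ((t→t)→(t→((t→e)→e))) takes read : (t→t) as argument, giving (t→((t→e)→e)).
allegedly : (t→e) — neither side's domain matches the other.
city : e — neither side's domain matches the other.
quickly : (t→(e→(e→(t→(e→e))))) — neither side's domain matches the other.
student : (t→t) — neither side's domain matches the other.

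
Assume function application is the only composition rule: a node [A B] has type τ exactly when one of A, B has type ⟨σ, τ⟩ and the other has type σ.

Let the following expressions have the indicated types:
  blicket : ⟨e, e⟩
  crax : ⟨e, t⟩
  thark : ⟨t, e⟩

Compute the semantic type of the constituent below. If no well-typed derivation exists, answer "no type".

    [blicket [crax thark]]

[crax thark]: ⟨e, t⟩ with ⟨t, e⟩ — neither is a function whose domain matches the other; composition fails here.

no type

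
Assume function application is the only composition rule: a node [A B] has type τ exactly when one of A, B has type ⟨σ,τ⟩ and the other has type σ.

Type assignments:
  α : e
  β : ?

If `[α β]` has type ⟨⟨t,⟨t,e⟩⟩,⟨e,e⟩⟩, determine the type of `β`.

[α β] is required to be ⟨⟨t,⟨t,e⟩⟩,⟨e,e⟩⟩. α : e cannot yield ⟨⟨t,⟨t,e⟩⟩,⟨e,e⟩⟩ as functor, so β : ⟨e,⟨⟨t,⟨t,e⟩⟩,⟨e,e⟩⟩⟩.

⟨e,⟨⟨t,⟨t,e⟩⟩,⟨e,e⟩⟩⟩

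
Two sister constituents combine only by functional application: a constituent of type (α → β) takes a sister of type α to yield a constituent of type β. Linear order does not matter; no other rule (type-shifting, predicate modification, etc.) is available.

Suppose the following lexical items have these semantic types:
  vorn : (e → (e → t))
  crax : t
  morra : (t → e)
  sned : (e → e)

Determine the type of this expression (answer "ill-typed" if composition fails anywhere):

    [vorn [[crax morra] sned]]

At [crax morra], morra : (t → e) takes crax : t, giving e.
At [[crax morra] sned], sned : (e → e) takes [crax morra] : e, giving e.
At [vorn [[crax morra] sned]], vorn : (e → (e → t)) takes [[crax morra] sned] : e, giving (e → t).

(e → t)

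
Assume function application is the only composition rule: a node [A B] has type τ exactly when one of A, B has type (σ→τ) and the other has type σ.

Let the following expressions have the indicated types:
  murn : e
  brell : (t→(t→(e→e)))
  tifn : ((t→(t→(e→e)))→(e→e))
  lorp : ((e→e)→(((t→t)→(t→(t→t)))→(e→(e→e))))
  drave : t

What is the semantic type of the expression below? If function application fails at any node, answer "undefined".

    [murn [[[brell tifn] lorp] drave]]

[brell tifn]: ((t→(t→(e→e)))→(e→e)) applied to (t→(t→(e→e))) yields (e→e).
[[brell tifn] lorp]: ((e→e)→(((t→t)→(t→(t→t)))→(e→(e→e)))) applied to (e→e) yields (((t→t)→(t→(t→t)))→(e→(e→e))).
At [[[brell tifn] lorp] drave]: neither (((t→t)→(t→(t→t)))→(e→(e→e))) nor t can take the other as argument; the node is ill-typed.

undefined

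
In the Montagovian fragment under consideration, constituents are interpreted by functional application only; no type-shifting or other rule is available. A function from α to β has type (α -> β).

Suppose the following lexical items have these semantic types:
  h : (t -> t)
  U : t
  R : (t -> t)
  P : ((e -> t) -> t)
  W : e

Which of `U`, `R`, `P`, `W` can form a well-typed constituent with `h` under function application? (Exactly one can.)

U

U — combines: h : (t -> t) takes U : t as argument, giving t.
R : (t -> t) — h needs t; R needs t; neither fits.
P : ((e -> t) -> t) — h needs t; P needs (e -> t); neither fits.
W : e — h needs t; W needs nothing (atomic); neither fits.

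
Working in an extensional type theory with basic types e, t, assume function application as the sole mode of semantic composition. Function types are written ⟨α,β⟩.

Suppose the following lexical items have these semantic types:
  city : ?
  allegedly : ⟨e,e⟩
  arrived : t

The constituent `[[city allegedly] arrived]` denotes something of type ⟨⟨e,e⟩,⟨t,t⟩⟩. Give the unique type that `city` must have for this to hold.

At [[city allegedly] arrived] (required: ⟨⟨e,e⟩,⟨t,t⟩⟩): arrived is t, which is not a function with range ⟨⟨e,e⟩,⟨t,t⟩⟩; hence [city allegedly] is the functor — type ⟨t,⟨⟨e,e⟩,⟨t,t⟩⟩⟩.
At [city allegedly] (required: ⟨t,⟨⟨e,e⟩,⟨t,t⟩⟩⟩): allegedly is ⟨e,e⟩, which is not a function with range ⟨t,⟨⟨e,e⟩,⟨t,t⟩⟩⟩; hence city is the functor — type ⟨⟨e,e⟩,⟨t,⟨⟨e,e⟩,⟨t,t⟩⟩⟩⟩.

⟨⟨e,e⟩,⟨t,⟨⟨e,e⟩,⟨t,t⟩⟩⟩⟩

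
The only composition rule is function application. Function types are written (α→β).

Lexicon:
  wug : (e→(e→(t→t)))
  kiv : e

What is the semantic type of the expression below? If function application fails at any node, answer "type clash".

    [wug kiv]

(e→(t→t))

[wug kiv] — wug of type (e→(e→(t→t))) combines with kiv of type e: type (e→(t→t)).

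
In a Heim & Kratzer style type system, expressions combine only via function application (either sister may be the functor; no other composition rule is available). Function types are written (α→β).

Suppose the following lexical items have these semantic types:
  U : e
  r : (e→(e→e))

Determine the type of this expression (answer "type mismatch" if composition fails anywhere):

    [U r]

(e→e)

[U r]: functor r : (e→(e→e)), argument U : e; result (e→e).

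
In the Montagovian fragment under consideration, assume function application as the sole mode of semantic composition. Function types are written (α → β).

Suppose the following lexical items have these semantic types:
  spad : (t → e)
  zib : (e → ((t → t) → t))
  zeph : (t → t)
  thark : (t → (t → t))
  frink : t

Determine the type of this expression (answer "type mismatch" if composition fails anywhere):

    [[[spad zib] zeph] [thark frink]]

At [spad zib]: neither (t → e) nor (e → ((t → t) → t)) can take the other as argument; the node is ill-typed.

type mismatch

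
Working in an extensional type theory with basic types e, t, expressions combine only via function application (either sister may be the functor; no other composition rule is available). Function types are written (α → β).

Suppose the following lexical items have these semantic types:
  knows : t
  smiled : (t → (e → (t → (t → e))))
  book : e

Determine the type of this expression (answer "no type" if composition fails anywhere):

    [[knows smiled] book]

[knows smiled]: functor smiled : (t → (e → (t → (t → e)))), argument knows : t; result (e → (t → (t → e))).
[[knows smiled] book]: functor [knows smiled] : (e → (t → (t → e))), argument book : e; result (t → (t → e)).

(t → (t → e))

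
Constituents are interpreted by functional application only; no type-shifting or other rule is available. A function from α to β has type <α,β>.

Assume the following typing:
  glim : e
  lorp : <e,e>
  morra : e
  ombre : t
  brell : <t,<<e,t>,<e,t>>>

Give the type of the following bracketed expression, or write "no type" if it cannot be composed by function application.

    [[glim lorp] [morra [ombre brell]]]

no type

[glim lorp]: lorp is <e,e>, glim is e; result e.
[ombre brell]: brell is <t,<<e,t>,<e,t>>>, ombre is t; result <<e,t>,<e,t>>.
At [morra [ombre brell]]: neither e nor <<e,t>,<e,t>> can take the other as argument; the node is ill-typed.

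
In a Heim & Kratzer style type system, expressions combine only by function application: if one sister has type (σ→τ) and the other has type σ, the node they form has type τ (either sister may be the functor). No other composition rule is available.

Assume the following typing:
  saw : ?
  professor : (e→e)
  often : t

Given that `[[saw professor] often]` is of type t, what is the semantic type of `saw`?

((e→e)→(t→t))

[[saw professor] often] is required to be t. often : t cannot yield t as functor, so [saw professor] : (t→t).
[saw professor] is required to be (t→t). professor : (e→e) cannot yield (t→t) as functor, so saw : ((e→e)→(t→t)).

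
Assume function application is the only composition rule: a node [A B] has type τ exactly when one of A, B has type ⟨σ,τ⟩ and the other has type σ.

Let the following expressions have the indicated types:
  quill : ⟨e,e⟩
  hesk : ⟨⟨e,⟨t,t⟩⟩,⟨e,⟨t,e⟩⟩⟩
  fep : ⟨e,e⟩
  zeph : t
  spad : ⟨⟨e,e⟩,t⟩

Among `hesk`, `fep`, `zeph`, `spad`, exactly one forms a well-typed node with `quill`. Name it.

hesk : ⟨⟨e,⟨t,t⟩⟩,⟨e,⟨t,e⟩⟩⟩ — no; quill wants e, and hesk wants ⟨e,⟨t,t⟩⟩.
fep : ⟨e,e⟩ — no; quill wants e, and fep wants e.
zeph : t — no; quill wants e, and zeph wants nothing (atomic).
spad — combines: spad : ⟨⟨e,e⟩,t⟩ takes quill : ⟨e,e⟩ as argument, giving t.

spad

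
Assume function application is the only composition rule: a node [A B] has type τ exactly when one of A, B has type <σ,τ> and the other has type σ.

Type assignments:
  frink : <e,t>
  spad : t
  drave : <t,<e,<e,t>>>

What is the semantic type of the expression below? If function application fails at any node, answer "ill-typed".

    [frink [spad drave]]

ill-typed

[spad drave]: <t,<e,<e,t>>> applied to t yields <e,<e,t>>.
At [frink [spad drave]]: neither <e,t> nor <e,<e,t>> can take the other as argument; the node is ill-typed.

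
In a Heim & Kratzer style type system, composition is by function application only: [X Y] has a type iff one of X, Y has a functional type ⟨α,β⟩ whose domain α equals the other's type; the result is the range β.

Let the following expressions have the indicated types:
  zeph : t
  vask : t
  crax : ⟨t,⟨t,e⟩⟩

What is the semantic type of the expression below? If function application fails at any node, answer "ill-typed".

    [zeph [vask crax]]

e

[vask crax]: crax is ⟨t,⟨t,e⟩⟩, vask is t; result ⟨t,e⟩.
[zeph [vask crax]]: [vask crax] is ⟨t,e⟩, zeph is t; result e.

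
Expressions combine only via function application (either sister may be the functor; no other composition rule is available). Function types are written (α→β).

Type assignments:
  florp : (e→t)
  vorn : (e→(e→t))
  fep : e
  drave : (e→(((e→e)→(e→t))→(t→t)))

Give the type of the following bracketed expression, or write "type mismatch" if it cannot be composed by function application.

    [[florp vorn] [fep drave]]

At [florp vorn]: neither (e→t) nor (e→(e→t)) can take the other as argument; the node is ill-typed.

type mismatch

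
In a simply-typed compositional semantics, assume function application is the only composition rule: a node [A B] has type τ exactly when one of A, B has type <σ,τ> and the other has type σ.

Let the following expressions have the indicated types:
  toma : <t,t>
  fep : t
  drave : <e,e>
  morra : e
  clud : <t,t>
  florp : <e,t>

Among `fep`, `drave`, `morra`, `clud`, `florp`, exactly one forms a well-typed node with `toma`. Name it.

fep — combines: toma : <t,t> takes fep : t as argument, giving t.
drave : <e,e> — no; toma wants t, and drave wants e.
morra : e — no; toma wants t, and morra wants nothing (atomic).
clud : <t,t> — no; toma wants t, and clud wants t.
florp : <e,t> — no; toma wants t, and florp wants e.

fep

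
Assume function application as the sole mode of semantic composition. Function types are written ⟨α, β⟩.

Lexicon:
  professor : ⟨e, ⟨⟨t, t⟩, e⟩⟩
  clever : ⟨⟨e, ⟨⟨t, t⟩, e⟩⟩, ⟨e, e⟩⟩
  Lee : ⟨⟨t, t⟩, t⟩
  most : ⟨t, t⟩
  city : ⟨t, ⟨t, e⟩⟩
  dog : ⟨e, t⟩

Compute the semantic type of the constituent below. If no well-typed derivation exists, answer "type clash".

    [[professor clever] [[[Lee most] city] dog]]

type clash

[professor clever]: clever is ⟨⟨e, ⟨⟨t, t⟩, e⟩⟩, ⟨e, e⟩⟩, professor is ⟨e, ⟨⟨t, t⟩, e⟩⟩; result ⟨e, e⟩.
[Lee most]: Lee is ⟨⟨t, t⟩, t⟩, most is ⟨t, t⟩; result t.
[[Lee most] city]: city is ⟨t, ⟨t, e⟩⟩, [Lee most] is t; result ⟨t, e⟩.
At [[[Lee most] city] dog]: neither ⟨t, e⟩ nor ⟨e, t⟩ can take the other as argument; the node is ill-typed.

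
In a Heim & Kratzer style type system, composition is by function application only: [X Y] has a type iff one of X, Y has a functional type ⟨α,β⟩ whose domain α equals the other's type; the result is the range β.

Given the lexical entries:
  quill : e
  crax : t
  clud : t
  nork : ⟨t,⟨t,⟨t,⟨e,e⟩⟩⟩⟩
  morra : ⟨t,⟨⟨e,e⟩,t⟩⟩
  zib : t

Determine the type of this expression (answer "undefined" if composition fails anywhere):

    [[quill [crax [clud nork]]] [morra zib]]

[clud nork]: ⟨t,⟨t,⟨t,⟨e,e⟩⟩⟩⟩ applied to t yields ⟨t,⟨t,⟨e,e⟩⟩⟩.
[crax [clud nork]]: ⟨t,⟨t,⟨e,e⟩⟩⟩ applied to t yields ⟨t,⟨e,e⟩⟩.
At [quill [crax [clud nork]]]: neither e nor ⟨t,⟨e,e⟩⟩ can take the other as argument; the node is ill-typed.

undefined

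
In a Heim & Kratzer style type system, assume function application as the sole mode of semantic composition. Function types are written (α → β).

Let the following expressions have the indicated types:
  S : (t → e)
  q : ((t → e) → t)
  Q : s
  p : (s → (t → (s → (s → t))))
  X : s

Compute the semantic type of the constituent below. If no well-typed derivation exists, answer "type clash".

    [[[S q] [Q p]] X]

(s → t)

[S q]: functor q : ((t → e) → t), argument S : (t → e); result t.
[Q p]: functor p : (s → (t → (s → (s → t)))), argument Q : s; result (t → (s → (s → t))).
[[S q] [Q p]]: functor [Q p] : (t → (s → (s → t))), argument [S q] : t; result (s → (s → t)).
[[[S q] [Q p]] X]: functor [[S q] [Q p]] : (s → (s → t)), argument X : s; result (s → t).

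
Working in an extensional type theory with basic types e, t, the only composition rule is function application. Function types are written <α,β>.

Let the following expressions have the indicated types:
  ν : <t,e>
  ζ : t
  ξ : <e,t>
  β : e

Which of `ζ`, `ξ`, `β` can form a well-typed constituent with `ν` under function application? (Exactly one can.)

ζ

ζ — combines: ν : <t,e> takes ζ : t as argument, giving e.
ξ : <e,t> — neither side's domain matches the other.
β : e — neither side's domain matches the other.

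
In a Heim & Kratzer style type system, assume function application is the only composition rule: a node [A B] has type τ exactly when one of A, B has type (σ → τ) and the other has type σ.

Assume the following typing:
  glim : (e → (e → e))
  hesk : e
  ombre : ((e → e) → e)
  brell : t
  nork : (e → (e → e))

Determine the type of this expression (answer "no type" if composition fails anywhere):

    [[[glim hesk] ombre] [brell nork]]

no type

[glim hesk]: functor glim : (e → (e → e)), argument hesk : e; result (e → e).
[[glim hesk] ombre]: functor ombre : ((e → e) → e), argument [glim hesk] : (e → e); result e.
[brell nork]: t with (e → (e → e)) — neither is a function whose domain matches the other; composition fails here.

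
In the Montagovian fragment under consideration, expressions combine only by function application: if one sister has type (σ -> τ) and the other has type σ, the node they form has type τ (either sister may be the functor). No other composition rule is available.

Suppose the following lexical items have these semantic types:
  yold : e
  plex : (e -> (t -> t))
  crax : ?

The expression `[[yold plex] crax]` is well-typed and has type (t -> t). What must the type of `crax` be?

((t -> t) -> (t -> t))

At [[yold plex] crax] (required: (t -> t)): [yold plex] is (t -> t), which is not a function with range (t -> t); hence crax is the functor — type ((t -> t) -> (t -> t)).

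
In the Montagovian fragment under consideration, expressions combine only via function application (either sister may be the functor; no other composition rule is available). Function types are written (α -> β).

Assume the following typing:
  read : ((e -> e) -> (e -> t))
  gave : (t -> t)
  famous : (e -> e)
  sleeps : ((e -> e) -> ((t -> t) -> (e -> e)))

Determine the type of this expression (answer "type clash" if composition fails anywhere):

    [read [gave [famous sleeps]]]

At [famous sleeps], sleeps : ((e -> e) -> ((t -> t) -> (e -> e))) takes famous : (e -> e), giving ((t -> t) -> (e -> e)).
At [gave [famous sleeps]], [famous sleeps] : ((t -> t) -> (e -> e)) takes gave : (t -> t), giving (e -> e).
At [read [gave [famous sleeps]]], read : ((e -> e) -> (e -> t)) takes [gave [famous sleeps]] : (e -> e), giving (e -> t).

(e -> t)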